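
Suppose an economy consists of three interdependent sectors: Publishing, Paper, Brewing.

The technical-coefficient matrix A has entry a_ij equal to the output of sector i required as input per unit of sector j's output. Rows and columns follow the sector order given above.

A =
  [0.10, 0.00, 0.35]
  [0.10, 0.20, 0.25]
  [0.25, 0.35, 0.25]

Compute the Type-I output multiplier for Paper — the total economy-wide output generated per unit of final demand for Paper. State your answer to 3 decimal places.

I − A =
  [   0.90     0.00    -0.35]
  [  -0.10     0.80    -0.25]
  [  -0.25    -0.35     0.75]
Cofactors of I−A, C_ij = (−1)^(i+j)·(minor ij) (rows/columns in the sector order above):
  C_11 = (0.80)(0.75) − (-0.25)(-0.35) = 0.5125
  C_12 = −[(-0.10)(0.75) − (-0.25)(-0.25)] = 0.1375
  C_13 = (-0.10)(-0.35) − (0.80)(-0.25) = 0.2350
  C_21 = −[(0.00)(0.75) − (-0.35)(-0.35)] = 0.1225
  C_22 = (0.90)(0.75) − (-0.35)(-0.25) = 0.5875
  C_23 = −[(0.90)(-0.35) − (0.00)(-0.25)] = 0.3150
  C_31 = (0.00)(-0.25) − (-0.35)(0.80) = 0.2800
  C_32 = −[(0.90)(-0.25) − (-0.35)(-0.10)] = 0.2600
  C_33 = (0.90)(0.80) − (0.00)(-0.10) = 0.7200
det(I−A) = Σ_j (I−A)_1j·C_1j = (0.90)(0.5125) + (0.00)(0.1375) + (-0.35)(0.2350) = 0.3790
adj(I−A) = Cᵀ =
  [ 0.5125   0.1225   0.2800]
  [ 0.1375   0.5875   0.2600]
  [ 0.2350   0.3150   0.7200]
(I − A)⁻¹ = adj(I−A) / det(I−A) ≈
  [   1.3522     0.3232     0.7388]
  [   0.3628     1.5501     0.6860]
  [   0.6201     0.8311     1.8997]
The output multiplier for sector j is the column-j sum of the Leontief inverse (I − A)⁻¹ = adj(I−A) / det(I−A).
Column 2 of adj(I−A): (0.1225, 0.5875, 0.3150); det(I−A) = 0.3790.
m_2 = (0.1225 + 0.5875 + 0.3150) / 0.3790 = 1.025 / 0.3790 ≈ 2.704.

m_2 = 2.704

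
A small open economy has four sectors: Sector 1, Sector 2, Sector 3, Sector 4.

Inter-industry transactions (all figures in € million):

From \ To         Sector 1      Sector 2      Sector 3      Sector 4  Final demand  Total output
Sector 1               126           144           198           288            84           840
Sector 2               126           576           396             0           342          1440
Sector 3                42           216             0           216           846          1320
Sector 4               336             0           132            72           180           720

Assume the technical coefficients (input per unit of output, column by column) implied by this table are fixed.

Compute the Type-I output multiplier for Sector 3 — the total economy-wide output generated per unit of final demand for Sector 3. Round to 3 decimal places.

m_3 = 2.785

Technical coefficients a_ij = z_ij / X_j:
  a_11 = 126/840 = 0.15, a_21 = 126/840 = 0.15, a_31 = 42/840 = 0.05, a_41 = 336/840 = 0.40
  a_12 = 144/1440 = 0.10, a_22 = 576/1440 = 0.40, a_32 = 216/1440 = 0.15, a_42 = 0/1440 = 0.00
  a_13 = 198/1320 = 0.15, a_23 = 396/1320 = 0.30, a_33 = 0/1320 = 0.00, a_43 = 132/1320 = 0.10
  a_14 = 288/720 = 0.40, a_24 = 0/720 = 0.00, a_34 = 216/720 = 0.30, a_44 = 72/720 = 0.10
I − A =
  [   0.85    -0.10    -0.15    -0.40]
  [  -0.15     0.60    -0.30     0.00]
  [  -0.05    -0.15     1.00    -0.30]
  [  -0.40     0.00    -0.10     0.90]
Compute the cofactors C_ij = (−1)^(i+j)·(3×3 minor ij) of I−A; the adjugate is their transpose:
adj(I−A) = Cᵀ =
  [ 0.481500   0.113250   0.132000   0.258000]
  [ 0.180000   0.552750   0.207750   0.149250]
  [ 0.119250   0.107250   0.349500   0.169500]
  [ 0.227250   0.062250   0.097500   0.447375]
det(I−A) = Σ_j (I−A)_1j·C_1j = (0.85)(0.481500) + (-0.10)(0.180000) + (-0.15)(0.119250) + (-0.40)(0.227250) = 0.2824875
(I − A)⁻¹ = adj(I−A) / det(I−A) ≈
  [   1.7045     0.4009     0.4673     0.9133]
  [   0.6372     1.9567     0.7354     0.5283]
  [   0.4221     0.3797     1.2372     0.6000]
  [   0.8045     0.2204     0.3451     1.5837]
The output multiplier for sector j is the column-j sum of the Leontief inverse (I − A)⁻¹ = adj(I−A) / det(I−A).
Column 3 of adj(I−A): (0.132000, 0.207750, 0.349500, 0.097500); det(I−A) = 0.2824875.
m_3 = (0.132000 + 0.207750 + 0.349500 + 0.097500) / 0.2824875 = 0.78675 / 0.2824875 ≈ 2.785.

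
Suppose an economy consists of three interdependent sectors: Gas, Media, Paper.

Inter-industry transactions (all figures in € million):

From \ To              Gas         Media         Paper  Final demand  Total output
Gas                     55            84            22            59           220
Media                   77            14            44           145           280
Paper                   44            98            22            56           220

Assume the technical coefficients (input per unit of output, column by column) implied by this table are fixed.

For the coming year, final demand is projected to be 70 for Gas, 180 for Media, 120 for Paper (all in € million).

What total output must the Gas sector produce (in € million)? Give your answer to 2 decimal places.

Technical coefficients a_ij = z_ij / X_j:
  a_GG = 55/220 = 0.25, a_MG = 77/220 = 0.35, a_PG = 44/220 = 0.20
  a_GM = 84/280 = 0.30, a_MM = 14/280 = 0.05, a_PM = 98/280 = 0.35
  a_GP = 22/220 = 0.10, a_MP = 44/220 = 0.20, a_PP = 22/220 = 0.10
I − A =
  [   0.75    -0.30    -0.10]
  [  -0.35     0.95    -0.20]
  [  -0.20    -0.35     0.90]
Cofactors of I−A, C_ij = (−1)^(i+j)·(minor ij) (rows/columns in the sector order above):
  C_11 = (0.95)(0.90) − (-0.20)(-0.35) = 0.7850
  C_12 = −[(-0.35)(0.90) − (-0.20)(-0.20)] = 0.3550
  C_13 = (-0.35)(-0.35) − (0.95)(-0.20) = 0.3125
  C_21 = −[(-0.30)(0.90) − (-0.10)(-0.35)] = 0.3050
  C_22 = (0.75)(0.90) − (-0.10)(-0.20) = 0.6550
  C_23 = −[(0.75)(-0.35) − (-0.30)(-0.20)] = 0.3225
  C_31 = (-0.30)(-0.20) − (-0.10)(0.95) = 0.1550
  C_32 = −[(0.75)(-0.20) − (-0.10)(-0.35)] = 0.1850
  C_33 = (0.75)(0.95) − (-0.30)(-0.35) = 0.6075
det(I−A) = Σ_j (I−A)_1j·C_1j = (0.75)(0.7850) + (-0.30)(0.3550) + (-0.10)(0.3125) = 0.4510
adj(I−A) = Cᵀ =
  [ 0.7850   0.3050   0.1550]
  [ 0.3550   0.6550   0.1850]
  [ 0.3125   0.3225   0.6075]
(I − A)⁻¹ = adj(I−A) / det(I−A) ≈
  [   1.7406     0.6763     0.3437]
  [   0.7871     1.4523     0.4102]
  [   0.6929     0.7151     1.3470]
x = (I − A)⁻¹ d = adj(I−A)·d / det(I−A), with det(I−A) = 0.4510:
  x_G = (0.7850·70 + 0.3050·180 + 0.1550·120) / 0.4510 = 128.45 / 0.4510 ≈ 284.81
  x_M = (0.3550·70 + 0.6550·180 + 0.1850·120) / 0.4510 = 164.95 / 0.4510 ≈ 365.74
  x_P = (0.3125·70 + 0.3225·180 + 0.6075·120) / 0.4510 = 152.825 / 0.4510 ≈ 338.86

x_G = 284.81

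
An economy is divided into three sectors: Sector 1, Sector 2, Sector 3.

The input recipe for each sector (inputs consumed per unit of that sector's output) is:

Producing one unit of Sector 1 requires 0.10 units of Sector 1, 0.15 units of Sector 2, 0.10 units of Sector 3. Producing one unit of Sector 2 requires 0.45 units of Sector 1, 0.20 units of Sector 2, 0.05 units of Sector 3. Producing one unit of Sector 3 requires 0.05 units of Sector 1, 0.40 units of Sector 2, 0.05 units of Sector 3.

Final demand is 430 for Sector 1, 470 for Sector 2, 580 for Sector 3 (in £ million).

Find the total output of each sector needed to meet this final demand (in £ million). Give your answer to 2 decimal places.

x_1 = 1118.03, x_2 = 1192.62, x_3 = 790.98

I − A =
  [   0.90    -0.45    -0.05]
  [  -0.15     0.80    -0.40]
  [  -0.10    -0.05     0.95]
Cofactors of I−A, C_ij = (−1)^(i+j)·(minor ij) (rows/columns in the sector order above):
  C_11 = (0.80)(0.95) − (-0.40)(-0.05) = 0.7400
  C_12 = −[(-0.15)(0.95) − (-0.40)(-0.10)] = 0.1825
  C_13 = (-0.15)(-0.05) − (0.80)(-0.10) = 0.0875
  C_21 = −[(-0.45)(0.95) − (-0.05)(-0.05)] = 0.4300
  C_22 = (0.90)(0.95) − (-0.05)(-0.10) = 0.8500
  C_23 = −[(0.90)(-0.05) − (-0.45)(-0.10)] = 0.0900
  C_31 = (-0.45)(-0.40) − (-0.05)(0.80) = 0.2200
  C_32 = −[(0.90)(-0.40) − (-0.05)(-0.15)] = 0.3675
  C_33 = (0.90)(0.80) − (-0.45)(-0.15) = 0.6525
det(I−A) = Σ_j (I−A)_1j·C_1j = (0.90)(0.7400) + (-0.45)(0.1825) + (-0.05)(0.0875) = 0.5795
adj(I−A) = Cᵀ =
  [ 0.7400   0.4300   0.2200]
  [ 0.1825   0.8500   0.3675]
  [ 0.0875   0.0900   0.6525]
(I − A)⁻¹ = adj(I−A) / det(I−A) ≈
  [   1.2770     0.7420     0.3796]
  [   0.3149     1.4668     0.6342]
  [   0.1510     0.1553     1.1260]
x = (I − A)⁻¹ d = adj(I−A)·d / det(I−A), with det(I−A) = 0.5795:
  x_1 = (0.7400·430 + 0.4300·470 + 0.2200·580) / 0.5795 = 647.90 / 0.5795 ≈ 1118.03
  x_2 = (0.1825·430 + 0.8500·470 + 0.3675·580) / 0.5795 = 691.125 / 0.5795 ≈ 1192.62
  x_3 = (0.0875·430 + 0.0900·470 + 0.6525·580) / 0.5795 = 458.375 / 0.5795 ≈ 790.98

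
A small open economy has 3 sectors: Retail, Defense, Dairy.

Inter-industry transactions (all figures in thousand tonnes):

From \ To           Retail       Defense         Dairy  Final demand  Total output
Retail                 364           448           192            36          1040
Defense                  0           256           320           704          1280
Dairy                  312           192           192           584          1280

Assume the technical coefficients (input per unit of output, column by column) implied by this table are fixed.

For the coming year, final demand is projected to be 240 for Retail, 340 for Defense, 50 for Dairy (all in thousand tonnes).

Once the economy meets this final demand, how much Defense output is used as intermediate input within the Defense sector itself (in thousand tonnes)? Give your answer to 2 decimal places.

z_22 = 111.81

Technical coefficients a_ij = z_ij / X_j:
  a_11 = 364/1040 = 0.35, a_21 = 0/1040 = 0.00, a_31 = 312/1040 = 0.30
  a_12 = 448/1280 = 0.35, a_22 = 256/1280 = 0.20, a_32 = 192/1280 = 0.15
  a_13 = 192/1280 = 0.15, a_23 = 320/1280 = 0.25, a_33 = 192/1280 = 0.15
I − A =
  [   0.65    -0.35    -0.15]
  [   0.00     0.80    -0.25]
  [  -0.30    -0.15     0.85]
Cofactors of I−A, C_ij = (−1)^(i+j)·(minor ij) (rows/columns in the sector order above):
  C_11 = (0.80)(0.85) − (-0.25)(-0.15) = 0.6425
  C_12 = −[(0.00)(0.85) − (-0.25)(-0.30)] = 0.0750
  C_13 = (0.00)(-0.15) − (0.80)(-0.30) = 0.2400
  C_21 = −[(-0.35)(0.85) − (-0.15)(-0.15)] = 0.3200
  C_22 = (0.65)(0.85) − (-0.15)(-0.30) = 0.5075
  C_23 = −[(0.65)(-0.15) − (-0.35)(-0.30)] = 0.2025
  C_31 = (-0.35)(-0.25) − (-0.15)(0.80) = 0.2075
  C_32 = −[(0.65)(-0.25) − (-0.15)(0.00)] = 0.1625
  C_33 = (0.65)(0.80) − (-0.35)(0.00) = 0.5200
det(I−A) = Σ_j (I−A)_1j·C_1j = (0.65)(0.6425) + (-0.35)(0.0750) + (-0.15)(0.2400) = 0.355375
adj(I−A) = Cᵀ =
  [ 0.6425   0.3200   0.2075]
  [ 0.0750   0.5075   0.1625]
  [ 0.2400   0.2025   0.5200]
(I − A)⁻¹ = adj(I−A) / det(I−A) ≈
  [   1.8079     0.9005     0.5839]
  [   0.2110     1.4281     0.4573]
  [   0.6753     0.5698     1.4632]
First solve x = (I − A)⁻¹ d = adj(I−A)·d / det(I−A); in particular x_2 = (0.0750·240 + 0.5075·340 + 0.1625·50) / 0.355375 = 198.675 / 0.355375 ≈ 559.0573.
Intermediate flow from 2 to 2: z_22 = a_22 · x_2 = 0.20 × 198.675 / 0.355375 = 39.735 / 0.355375 ≈ 111.81.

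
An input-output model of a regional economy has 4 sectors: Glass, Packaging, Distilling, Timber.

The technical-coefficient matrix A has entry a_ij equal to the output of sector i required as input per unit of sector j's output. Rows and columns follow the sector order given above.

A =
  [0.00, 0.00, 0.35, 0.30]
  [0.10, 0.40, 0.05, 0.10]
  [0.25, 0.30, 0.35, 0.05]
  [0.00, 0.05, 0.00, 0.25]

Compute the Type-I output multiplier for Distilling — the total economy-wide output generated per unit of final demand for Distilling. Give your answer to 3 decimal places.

m_D = 2.907

I − A =
  [   1.00     0.00    -0.35    -0.30]
  [  -0.10     0.60    -0.05    -0.10]
  [  -0.25    -0.30     0.65    -0.05]
  [   0.00    -0.05     0.00     0.75]
Compute the cofactors C_ij = (−1)^(i+j)·(3×3 minor ij) of I−A; the adjugate is their transpose:
adj(I−A) = Cᵀ =
  [ 0.277875   0.089375   0.156500   0.133500]
  [ 0.058125   0.421875   0.063750   0.083750]
  [ 0.134000   0.231250   0.443500   0.114000]
  [ 0.003875   0.028125   0.004250   0.312000]
det(I−A) = Σ_j (I−A)_1j·C_1j = (1.00)(0.277875) + (0.00)(0.058125) + (-0.35)(0.134000) + (-0.30)(0.003875) = 0.2298125
(I − A)⁻¹ = adj(I−A) / det(I−A) ≈
  [   1.2091     0.3889     0.6810     0.5809]
  [   0.2529     1.8357     0.2774     0.3644]
  [   0.5831     1.0063     1.9298     0.4961]
  [   0.0169     0.1224     0.0185     1.3576]
The output multiplier for sector j is the column-j sum of the Leontief inverse (I − A)⁻¹ = adj(I−A) / det(I−A).
Column D of adj(I−A): (0.156500, 0.063750, 0.443500, 0.004250); det(I−A) = 0.2298125.
m_D = (0.156500 + 0.063750 + 0.443500 + 0.004250) / 0.2298125 = 0.668 / 0.2298125 ≈ 2.907.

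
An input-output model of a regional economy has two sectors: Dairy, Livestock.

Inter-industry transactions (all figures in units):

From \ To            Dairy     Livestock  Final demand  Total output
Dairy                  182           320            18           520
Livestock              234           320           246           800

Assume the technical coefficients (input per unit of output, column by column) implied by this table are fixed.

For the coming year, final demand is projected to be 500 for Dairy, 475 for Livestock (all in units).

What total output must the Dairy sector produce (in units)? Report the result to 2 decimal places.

Technical coefficients a_ij = z_ij / X_j:
  a_DD = 182/520 = 0.35, a_LD = 234/520 = 0.45
  a_DL = 320/800 = 0.40, a_LL = 320/800 = 0.40
I − A =
  [   0.65    -0.40]
  [  -0.45     0.60]
det(I−A) = (0.65)(0.60) − (-0.40)(-0.45) = 0.2100
adj(I−A) = [[0.60, 0.40], [0.45, 0.65]]
(I − A)⁻¹ = adj(I−A) / det(I−A) ≈
  [   2.8571     1.9048]
  [   2.1429     3.0952]
x = (I − A)⁻¹ d = adj(I−A)·d / det(I−A), with det(I−A) = 0.2100:
  x_D = (0.60·500 + 0.40·475) / 0.2100 = 490.00 / 0.2100 ≈ 2333.33
  x_L = (0.45·500 + 0.65·475) / 0.2100 = 533.75 / 0.2100 ≈ 2541.67

x_D = 2333.33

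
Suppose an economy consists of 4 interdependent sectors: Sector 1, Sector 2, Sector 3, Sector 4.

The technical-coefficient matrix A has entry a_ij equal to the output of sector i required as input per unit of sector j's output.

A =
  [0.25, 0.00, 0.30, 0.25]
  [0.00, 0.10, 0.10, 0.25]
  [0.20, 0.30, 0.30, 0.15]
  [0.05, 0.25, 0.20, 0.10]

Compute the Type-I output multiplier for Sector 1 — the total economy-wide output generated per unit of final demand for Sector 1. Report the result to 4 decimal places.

m_1 = 2.6422

I − A =
  [   0.75     0.00    -0.30    -0.25]
  [   0.00     0.90    -0.10    -0.25]
  [  -0.20    -0.30     0.70    -0.15]
  [  -0.05    -0.25    -0.20     0.90]
Compute the cofactors C_ij = (−1)^(i+j)·(3×3 minor ij) of I−A; the adjugate is their transpose:
adj(I−A) = Cᵀ =
  [ 0.450500   0.151000   0.275500   0.213000]
  [ 0.037500   0.375000   0.107500   0.132500]
  [ 0.160000   0.239375   0.549375   0.202500]
  [ 0.071000   0.165750   0.167250   0.396000]
det(I−A) = Σ_j (I−A)_1j·C_1j = (0.75)(0.450500) + (0.00)(0.037500) + (-0.30)(0.160000) + (-0.25)(0.071000) = 0.272125
(I − A)⁻¹ = adj(I−A) / det(I−A) ≈
  [   1.65549     0.55489     1.01240     0.78273]
  [   0.13780     1.37804     0.39504     0.48691]
  [   0.58797     0.87965     2.01883     0.74414]
  [   0.26091     0.60910     0.61461     1.45521]
The output multiplier for sector j is the column-j sum of the Leontief inverse (I − A)⁻¹ = adj(I−A) / det(I−A).
Column 1 of adj(I−A): (0.450500, 0.037500, 0.160000, 0.071000); det(I−A) = 0.272125.
m_1 = (0.450500 + 0.037500 + 0.160000 + 0.071000) / 0.272125 = 0.719 / 0.272125 ≈ 2.6422.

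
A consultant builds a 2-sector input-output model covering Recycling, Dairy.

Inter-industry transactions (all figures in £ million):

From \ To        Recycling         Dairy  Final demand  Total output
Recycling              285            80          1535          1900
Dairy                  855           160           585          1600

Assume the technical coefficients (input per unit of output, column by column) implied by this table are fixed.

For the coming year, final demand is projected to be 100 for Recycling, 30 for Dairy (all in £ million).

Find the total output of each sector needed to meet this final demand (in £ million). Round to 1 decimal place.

x_1 = 123.2, x_2 = 94.9

Technical coefficients a_ij = z_ij / X_j:
  a_11 = 285/1900 = 0.15, a_21 = 855/1900 = 0.45
  a_12 = 80/1600 = 0.05, a_22 = 160/1600 = 0.10
I − A =
  [   0.85    -0.05]
  [  -0.45     0.90]
det(I−A) = (0.85)(0.90) − (-0.05)(-0.45) = 0.7425
adj(I−A) = [[0.90, 0.05], [0.45, 0.85]]
(I − A)⁻¹ = adj(I−A) / det(I−A) ≈
  [   1.2121     0.0673]
  [   0.6061     1.1448]
x = (I − A)⁻¹ d = adj(I−A)·d / det(I−A), with det(I−A) = 0.7425:
  x_1 = (0.90·100 + 0.05·30) / 0.7425 = 91.50 / 0.7425 ≈ 123.2
  x_2 = (0.45·100 + 0.85·30) / 0.7425 = 70.50 / 0.7425 ≈ 94.9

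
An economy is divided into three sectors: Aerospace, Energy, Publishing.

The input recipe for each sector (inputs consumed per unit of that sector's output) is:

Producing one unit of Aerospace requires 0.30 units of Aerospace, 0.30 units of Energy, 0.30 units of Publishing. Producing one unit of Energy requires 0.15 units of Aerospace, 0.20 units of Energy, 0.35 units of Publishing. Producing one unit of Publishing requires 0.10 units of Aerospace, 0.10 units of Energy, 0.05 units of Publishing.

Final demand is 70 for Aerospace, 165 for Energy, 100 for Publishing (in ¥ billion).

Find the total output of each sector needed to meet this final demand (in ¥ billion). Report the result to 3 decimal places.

I − A =
  [   0.70    -0.15    -0.10]
  [  -0.30     0.80    -0.10]
  [  -0.30    -0.35     0.95]
Cofactors of I−A, C_ij = (−1)^(i+j)·(minor ij) (rows/columns in the sector order above):
  C_11 = (0.80)(0.95) − (-0.10)(-0.35) = 0.7250
  C_12 = −[(-0.30)(0.95) − (-0.10)(-0.30)] = 0.3150
  C_13 = (-0.30)(-0.35) − (0.80)(-0.30) = 0.3450
  C_21 = −[(-0.15)(0.95) − (-0.10)(-0.35)] = 0.1775
  C_22 = (0.70)(0.95) − (-0.10)(-0.30) = 0.6350
  C_23 = −[(0.70)(-0.35) − (-0.15)(-0.30)] = 0.2900
  C_31 = (-0.15)(-0.10) − (-0.10)(0.80) = 0.0950
  C_32 = −[(0.70)(-0.10) − (-0.10)(-0.30)] = 0.1000
  C_33 = (0.70)(0.80) − (-0.15)(-0.30) = 0.5150
det(I−A) = Σ_j (I−A)_1j·C_1j = (0.70)(0.7250) + (-0.15)(0.3150) + (-0.10)(0.3450) = 0.42575
adj(I−A) = Cᵀ =
  [ 0.7250   0.1775   0.0950]
  [ 0.3150   0.6350   0.1000]
  [ 0.3450   0.2900   0.5150]
(I − A)⁻¹ = adj(I−A) / det(I−A) ≈
  [   1.7029     0.4169     0.2231]
  [   0.7399     1.4915     0.2349]
  [   0.8103     0.6812     1.2096]
x = (I − A)⁻¹ d = adj(I−A)·d / det(I−A), with det(I−A) = 0.42575:
  x_A = (0.7250·70 + 0.1775·165 + 0.0950·100) / 0.42575 = 89.5375 / 0.42575 ≈ 210.305
  x_E = (0.3150·70 + 0.6350·165 + 0.1000·100) / 0.42575 = 136.825 / 0.42575 ≈ 321.374
  x_P = (0.3450·70 + 0.2900·165 + 0.5150·100) / 0.42575 = 123.50 / 0.42575 ≈ 290.076

x_A = 210.305, x_E = 321.374, x_P = 290.076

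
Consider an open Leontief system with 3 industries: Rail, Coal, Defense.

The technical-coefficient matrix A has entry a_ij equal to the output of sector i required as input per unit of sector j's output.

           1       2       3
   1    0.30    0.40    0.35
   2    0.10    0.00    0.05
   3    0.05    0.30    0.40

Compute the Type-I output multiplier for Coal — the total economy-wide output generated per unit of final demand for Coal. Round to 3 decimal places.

I − A =
  [   0.70    -0.40    -0.35]
  [  -0.10     1.00    -0.05]
  [  -0.05    -0.30     0.60]
Cofactors of I−A, C_ij = (−1)^(i+j)·(minor ij) (rows/columns in the sector order above):
  C_11 = (1.00)(0.60) − (-0.05)(-0.30) = 0.5850
  C_12 = −[(-0.10)(0.60) − (-0.05)(-0.05)] = 0.0625
  C_13 = (-0.10)(-0.30) − (1.00)(-0.05) = 0.0800
  C_21 = −[(-0.40)(0.60) − (-0.35)(-0.30)] = 0.3450
  C_22 = (0.70)(0.60) − (-0.35)(-0.05) = 0.4025
  C_23 = −[(0.70)(-0.30) − (-0.40)(-0.05)] = 0.2300
  C_31 = (-0.40)(-0.05) − (-0.35)(1.00) = 0.3700
  C_32 = −[(0.70)(-0.05) − (-0.35)(-0.10)] = 0.0700
  C_33 = (0.70)(1.00) − (-0.40)(-0.10) = 0.6600
det(I−A) = Σ_j (I−A)_1j·C_1j = (0.70)(0.5850) + (-0.40)(0.0625) + (-0.35)(0.0800) = 0.3565
adj(I−A) = Cᵀ =
  [ 0.5850   0.3450   0.3700]
  [ 0.0625   0.4025   0.0700]
  [ 0.0800   0.2300   0.6600]
(I − A)⁻¹ = adj(I−A) / det(I−A) ≈
  [   1.6410     0.9677     1.0379]
  [   0.1753     1.1290     0.1964]
  [   0.2244     0.6452     1.8513]
The output multiplier for sector j is the column-j sum of the Leontief inverse (I − A)⁻¹ = adj(I−A) / det(I−A).
Column 2 of adj(I−A): (0.3450, 0.4025, 0.2300); det(I−A) = 0.3565.
m_2 = (0.3450 + 0.4025 + 0.2300) / 0.3565 = 0.9775 / 0.3565 ≈ 2.742.

m_2 = 2.742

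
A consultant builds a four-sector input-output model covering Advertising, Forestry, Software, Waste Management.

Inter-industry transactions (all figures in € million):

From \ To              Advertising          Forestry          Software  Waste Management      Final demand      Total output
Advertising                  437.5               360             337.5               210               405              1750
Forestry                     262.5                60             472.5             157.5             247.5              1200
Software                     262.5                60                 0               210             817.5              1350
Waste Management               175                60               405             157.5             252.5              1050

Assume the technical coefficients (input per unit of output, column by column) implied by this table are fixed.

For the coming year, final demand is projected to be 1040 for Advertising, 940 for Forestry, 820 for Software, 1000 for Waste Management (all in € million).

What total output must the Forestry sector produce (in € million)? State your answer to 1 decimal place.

Technical coefficients a_ij = z_ij / X_j:
  a_11 = 437.5/1750 = 0.25, a_21 = 262.5/1750 = 0.15, a_31 = 262.5/1750 = 0.15, a_41 = 175/1750 = 0.10
  a_12 = 360/1200 = 0.30, a_22 = 60/1200 = 0.05, a_32 = 60/1200 = 0.05, a_42 = 60/1200 = 0.05
  a_13 = 337.5/1350 = 0.25, a_23 = 472.5/1350 = 0.35, a_33 = 0/1350 = 0.00, a_43 = 405/1350 = 0.30
  a_14 = 210/1050 = 0.20, a_24 = 157.5/1050 = 0.15, a_34 = 210/1050 = 0.20, a_44 = 157.5/1050 = 0.15
I − A =
  [   0.75    -0.30    -0.25    -0.20]
  [  -0.15     0.95    -0.35    -0.15]
  [  -0.15    -0.05     1.00    -0.20]
  [  -0.10    -0.05    -0.30     0.85]
Compute the cofactors C_ij = (−1)^(i+j)·(3×3 minor ij) of I−A; the adjugate is their transpose:
adj(I−A) = Cᵀ =
  [ 0.722375   0.263125   0.363250   0.301875]
  [ 0.191875   0.526625   0.294500   0.207375]
  [ 0.147625   0.084125   0.536750   0.175875]
  [ 0.148375   0.091625   0.249500   0.601125]
det(I−A) = Σ_j (I−A)_1j·C_1j = (0.75)(0.722375) + (-0.30)(0.191875) + (-0.25)(0.147625) + (-0.20)(0.148375) = 0.4176375
(I − A)⁻¹ = adj(I−A) / det(I−A) ≈
  [   1.7297     0.6300     0.8698     0.7228]
  [   0.4594     1.2610     0.7052     0.4965]
  [   0.3535     0.2014     1.2852     0.4211]
  [   0.3553     0.2194     0.5974     1.4393]
x = (I − A)⁻¹ d = adj(I−A)·d / det(I−A), with det(I−A) = 0.4176375:
  x_1 = (0.722375·1040 + 0.263125·940 + 0.363250·820 + 0.301875·1000) / 0.4176375 = 1598.3475 / 0.4176375 ≈ 3827.1
  x_2 = (0.191875·1040 + 0.526625·940 + 0.294500·820 + 0.207375·1000) / 0.4176375 = 1143.4425 / 0.4176375 ≈ 2737.9
  x_3 = (0.147625·1040 + 0.084125·940 + 0.536750·820 + 0.175875·1000) / 0.4176375 = 848.6175 / 0.4176375 ≈ 2031.9
  x_4 = (0.148375·1040 + 0.091625·940 + 0.249500·820 + 0.601125·1000) / 0.4176375 = 1046.1525 / 0.4176375 ≈ 2504.9

x_2 = 2737.9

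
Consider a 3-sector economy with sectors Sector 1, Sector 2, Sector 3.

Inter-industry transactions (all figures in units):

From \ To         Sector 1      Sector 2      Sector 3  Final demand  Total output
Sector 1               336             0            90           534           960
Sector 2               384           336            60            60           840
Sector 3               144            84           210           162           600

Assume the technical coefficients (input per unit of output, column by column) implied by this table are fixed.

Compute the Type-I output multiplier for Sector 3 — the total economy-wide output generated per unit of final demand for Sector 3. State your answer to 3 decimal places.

Technical coefficients a_ij = z_ij / X_j:
  a_11 = 336/960 = 0.35, a_21 = 384/960 = 0.40, a_31 = 144/960 = 0.15
  a_12 = 0/840 = 0.00, a_22 = 336/840 = 0.40, a_32 = 84/840 = 0.10
  a_13 = 90/600 = 0.15, a_23 = 60/600 = 0.10, a_33 = 210/600 = 0.35
I − A =
  [   0.65     0.00    -0.15]
  [  -0.40     0.60    -0.10]
  [  -0.15    -0.10     0.65]
Cofactors of I−A, C_ij = (−1)^(i+j)·(minor ij) (rows/columns in the sector order above):
  C_11 = (0.60)(0.65) − (-0.10)(-0.10) = 0.3800
  C_12 = −[(-0.40)(0.65) − (-0.10)(-0.15)] = 0.2750
  C_13 = (-0.40)(-0.10) − (0.60)(-0.15) = 0.1300
  C_21 = −[(0.00)(0.65) − (-0.15)(-0.10)] = 0.0150
  C_22 = (0.65)(0.65) − (-0.15)(-0.15) = 0.4000
  C_23 = −[(0.65)(-0.10) − (0.00)(-0.15)] = 0.0650
  C_31 = (0.00)(-0.10) − (-0.15)(0.60) = 0.0900
  C_32 = −[(0.65)(-0.10) − (-0.15)(-0.40)] = 0.1250
  C_33 = (0.65)(0.60) − (0.00)(-0.40) = 0.3900
det(I−A) = Σ_j (I−A)_1j·C_1j = (0.65)(0.3800) + (0.00)(0.2750) + (-0.15)(0.1300) = 0.2275
adj(I−A) = Cᵀ =
  [ 0.3800   0.0150   0.0900]
  [ 0.2750   0.4000   0.1250]
  [ 0.1300   0.0650   0.3900]
(I − A)⁻¹ = adj(I−A) / det(I−A) ≈
  [   1.6703     0.0659     0.3956]
  [   1.2088     1.7582     0.5495]
  [   0.5714     0.2857     1.7143]
The output multiplier for sector j is the column-j sum of the Leontief inverse (I − A)⁻¹ = adj(I−A) / det(I−A).
Column 3 of adj(I−A): (0.0900, 0.1250, 0.3900); det(I−A) = 0.2275.
m_3 = (0.0900 + 0.1250 + 0.3900) / 0.2275 = 0.605 / 0.2275 ≈ 2.659.

m_3 = 2.659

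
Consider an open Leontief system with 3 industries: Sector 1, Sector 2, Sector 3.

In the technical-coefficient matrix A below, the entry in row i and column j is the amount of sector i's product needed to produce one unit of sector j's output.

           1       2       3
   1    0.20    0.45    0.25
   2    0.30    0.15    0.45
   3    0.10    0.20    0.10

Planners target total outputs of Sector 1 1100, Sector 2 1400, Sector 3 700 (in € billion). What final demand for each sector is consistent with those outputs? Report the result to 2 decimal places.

d_1 = 75.00, d_2 = 545.00, d_3 = 240.00

I − A =
  [   0.80    -0.45    -0.25]
  [  -0.30     0.85    -0.45]
  [  -0.10    -0.20     0.90]
d = (I − A) x:
  d_1 = (+0.80)·1100 + (-0.45)·1400 + (-0.25)·700 = 75.00
  d_2 = (-0.30)·1100 + (+0.85)·1400 + (-0.45)·700 = 545.00
  d_3 = (-0.10)·1100 + (-0.20)·1400 + (+0.90)·700 = 240.00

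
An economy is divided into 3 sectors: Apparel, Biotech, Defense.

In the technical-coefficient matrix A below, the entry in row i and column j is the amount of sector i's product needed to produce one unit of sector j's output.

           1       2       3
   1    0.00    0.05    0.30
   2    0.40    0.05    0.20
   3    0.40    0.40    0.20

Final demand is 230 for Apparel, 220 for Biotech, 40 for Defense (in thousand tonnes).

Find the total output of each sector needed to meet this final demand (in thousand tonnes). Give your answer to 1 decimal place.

x_1 = 408.4, x_2 = 510.8, x_3 = 509.6

I − A =
  [   1.00    -0.05    -0.30]
  [  -0.40     0.95    -0.20]
  [  -0.40    -0.40     0.80]
Cofactors of I−A, C_ij = (−1)^(i+j)·(minor ij) (rows/columns in the sector order above):
  C_11 = (0.95)(0.80) − (-0.20)(-0.40) = 0.6800
  C_12 = −[(-0.40)(0.80) − (-0.20)(-0.40)] = 0.4000
  C_13 = (-0.40)(-0.40) − (0.95)(-0.40) = 0.5400
  C_21 = −[(-0.05)(0.80) − (-0.30)(-0.40)] = 0.1600
  C_22 = (1.00)(0.80) − (-0.30)(-0.40) = 0.6800
  C_23 = −[(1.00)(-0.40) − (-0.05)(-0.40)] = 0.4200
  C_31 = (-0.05)(-0.20) − (-0.30)(0.95) = 0.2950
  C_32 = −[(1.00)(-0.20) − (-0.30)(-0.40)] = 0.3200
  C_33 = (1.00)(0.95) − (-0.05)(-0.40) = 0.9300
det(I−A) = Σ_j (I−A)_1j·C_1j = (1.00)(0.6800) + (-0.05)(0.4000) + (-0.30)(0.5400) = 0.4980
adj(I−A) = Cᵀ =
  [ 0.6800   0.1600   0.2950]
  [ 0.4000   0.6800   0.3200]
  [ 0.5400   0.4200   0.9300]
(I − A)⁻¹ = adj(I−A) / det(I−A) ≈
  [   1.3655     0.3213     0.5924]
  [   0.8032     1.3655     0.6426]
  [   1.0843     0.8434     1.8675]
x = (I − A)⁻¹ d = adj(I−A)·d / det(I−A), with det(I−A) = 0.4980:
  x_1 = (0.6800·230 + 0.1600·220 + 0.2950·40) / 0.4980 = 203.40 / 0.4980 ≈ 408.4
  x_2 = (0.4000·230 + 0.6800·220 + 0.3200·40) / 0.4980 = 254.40 / 0.4980 ≈ 510.8
  x_3 = (0.5400·230 + 0.4200·220 + 0.9300·40) / 0.4980 = 253.80 / 0.4980 ≈ 509.6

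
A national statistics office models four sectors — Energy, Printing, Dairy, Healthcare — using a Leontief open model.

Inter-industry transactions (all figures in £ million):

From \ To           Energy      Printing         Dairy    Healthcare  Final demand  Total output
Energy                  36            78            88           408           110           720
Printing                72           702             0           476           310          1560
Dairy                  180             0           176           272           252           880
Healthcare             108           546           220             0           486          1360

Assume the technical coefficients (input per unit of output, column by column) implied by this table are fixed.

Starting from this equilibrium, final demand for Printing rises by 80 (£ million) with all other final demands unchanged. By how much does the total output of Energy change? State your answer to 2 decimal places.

Technical coefficients a_ij = z_ij / X_j:
  a_EE = 36/720 = 0.05, a_PE = 72/720 = 0.10, a_DE = 180/720 = 0.25, a_HE = 108/720 = 0.15
  a_EP = 78/1560 = 0.05, a_PP = 702/1560 = 0.45, a_DP = 0/1560 = 0.00, a_HP = 546/1560 = 0.35
  a_ED = 88/880 = 0.10, a_PD = 0/880 = 0.00, a_DD = 176/880 = 0.20, a_HD = 220/880 = 0.25
  a_EH = 408/1360 = 0.30, a_PH = 476/1360 = 0.35, a_DH = 272/1360 = 0.20, a_HH = 0/1360 = 0.00
I − A =
  [   0.95    -0.05    -0.10    -0.30]
  [  -0.10     0.55     0.00    -0.35]
  [  -0.25     0.00     0.80    -0.20]
  [  -0.15    -0.35    -0.25     1.00]
Compute the cofactors C_ij = (−1)^(i+j)·(3×3 minor ij) of I−A; the adjugate is their transpose:
adj(I−A) = Cᵀ =
  [ 0.314500   0.128500   0.088375   0.157000]
  [ 0.138875   0.629750   0.105875   0.283250]
  [ 0.130375   0.106750   0.363250   0.149125]
  [ 0.128375   0.266375   0.141125   0.400250]
det(I−A) = Σ_j (I−A)_1j·C_1j = (0.95)(0.314500) + (-0.05)(0.138875) + (-0.10)(0.130375) + (-0.30)(0.128375) = 0.24028125
(I − A)⁻¹ = adj(I−A) / det(I−A) ≈
  [   1.3089     0.5348     0.3678     0.6534]
  [   0.5780     2.6209     0.4406     1.1788]
  [   0.5426     0.4443     1.5118     0.6206]
  [   0.5343     1.1086     0.5873     1.6658]
Δx = (I − A)⁻¹ Δd with Δd having +80 in the Printing component and 0 elsewhere.
So Δx_E = L_EP · (+80), where L_EP = adj(I−A)_EP / det(I−A) = 0.128500 / 0.24028125.
Δx_E = 0.128500 × (+80) / 0.24028125 = 10.28 / 0.24028125 ≈ 42.78.

Δx_E = 42.78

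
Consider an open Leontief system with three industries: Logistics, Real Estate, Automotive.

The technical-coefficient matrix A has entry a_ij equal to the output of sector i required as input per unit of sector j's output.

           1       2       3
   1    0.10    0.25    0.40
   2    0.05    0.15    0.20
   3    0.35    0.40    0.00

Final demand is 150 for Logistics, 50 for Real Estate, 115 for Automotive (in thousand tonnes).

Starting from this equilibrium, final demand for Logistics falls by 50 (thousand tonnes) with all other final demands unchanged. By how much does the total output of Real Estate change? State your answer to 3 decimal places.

Δx_2 = -11.194

I − A =
  [   0.90    -0.25    -0.40]
  [  -0.05     0.85    -0.20]
  [  -0.35    -0.40     1.00]
Cofactors of I−A, C_ij = (−1)^(i+j)·(minor ij) (rows/columns in the sector order above):
  C_11 = (0.85)(1.00) − (-0.20)(-0.40) = 0.7700
  C_12 = −[(-0.05)(1.00) − (-0.20)(-0.35)] = 0.1200
  C_13 = (-0.05)(-0.40) − (0.85)(-0.35) = 0.3175
  C_21 = −[(-0.25)(1.00) − (-0.40)(-0.40)] = 0.4100
  C_22 = (0.90)(1.00) − (-0.40)(-0.35) = 0.7600
  C_23 = −[(0.90)(-0.40) − (-0.25)(-0.35)] = 0.4475
  C_31 = (-0.25)(-0.20) − (-0.40)(0.85) = 0.3900
  C_32 = −[(0.90)(-0.20) − (-0.40)(-0.05)] = 0.2000
  C_33 = (0.90)(0.85) − (-0.25)(-0.05) = 0.7525
det(I−A) = Σ_j (I−A)_1j·C_1j = (0.90)(0.7700) + (-0.25)(0.1200) + (-0.40)(0.3175) = 0.5360
adj(I−A) = Cᵀ =
  [ 0.7700   0.4100   0.3900]
  [ 0.1200   0.7600   0.2000]
  [ 0.3175   0.4475   0.7525]
(I − A)⁻¹ = adj(I−A) / det(I−A) ≈
  [   1.4366     0.7649     0.7276]
  [   0.2239     1.4179     0.3731]
  [   0.5924     0.8349     1.4039]
Δx = (I − A)⁻¹ Δd with Δd having -50 in the Logistics component and 0 elsewhere.
So Δx_2 = L_21 · (-50), where L_21 = adj(I−A)_21 / det(I−A) = 0.1200 / 0.5360.
Δx_2 = 0.1200 × (-50) / 0.5360 = -6.00 / 0.5360 ≈ -11.194.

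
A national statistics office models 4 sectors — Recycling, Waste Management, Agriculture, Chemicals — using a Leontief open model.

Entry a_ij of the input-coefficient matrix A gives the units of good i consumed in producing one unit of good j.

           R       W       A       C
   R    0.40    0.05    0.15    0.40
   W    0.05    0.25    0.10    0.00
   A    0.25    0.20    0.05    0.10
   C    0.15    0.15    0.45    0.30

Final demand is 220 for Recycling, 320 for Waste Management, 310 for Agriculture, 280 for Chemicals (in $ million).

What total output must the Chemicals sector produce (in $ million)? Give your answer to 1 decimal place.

x_C = 1661.7

I − A =
  [   0.60    -0.05    -0.15    -0.40]
  [  -0.05     0.75    -0.10     0.00]
  [  -0.25    -0.20     0.95    -0.10]
  [  -0.15    -0.15    -0.45     0.70]
Compute the cofactors C_ij = (−1)^(i+j)·(3×3 minor ij) of I−A; the adjugate is their transpose:
adj(I−A) = Cᵀ =
  [ 0.449500   0.147250   0.223250   0.288750]
  [ 0.050000   0.241500   0.050250   0.035750]
  [ 0.150250   0.105500   0.265250   0.123750]
  [ 0.203625   0.151125   0.229125   0.382250]
det(I−A) = Σ_j (I−A)_1j·C_1j = (0.60)(0.449500) + (-0.05)(0.050000) + (-0.15)(0.150250) + (-0.40)(0.203625) = 0.1632125
(I − A)⁻¹ = adj(I−A) / det(I−A) ≈
  [   2.7541     0.9022     1.3678     1.7692]
  [   0.3063     1.4797     0.3079     0.2190]
  [   0.9206     0.6464     1.6252     0.7582]
  [   1.2476     0.9259     1.4038     2.3420]
x = (I − A)⁻¹ d = adj(I−A)·d / det(I−A), with det(I−A) = 0.1632125:
  x_R = (0.449500·220 + 0.147250·320 + 0.223250·310 + 0.288750·280) / 0.1632125 = 296.0675 / 0.1632125 ≈ 1814.0
  x_W = (0.050000·220 + 0.241500·320 + 0.050250·310 + 0.035750·280) / 0.1632125 = 113.8675 / 0.1632125 ≈ 697.7
  x_A = (0.150250·220 + 0.105500·320 + 0.265250·310 + 0.123750·280) / 0.1632125 = 183.6925 / 0.1632125 ≈ 1125.5
  x_C = (0.203625·220 + 0.151125·320 + 0.229125·310 + 0.382250·280) / 0.1632125 = 271.21625 / 0.1632125 ≈ 1661.7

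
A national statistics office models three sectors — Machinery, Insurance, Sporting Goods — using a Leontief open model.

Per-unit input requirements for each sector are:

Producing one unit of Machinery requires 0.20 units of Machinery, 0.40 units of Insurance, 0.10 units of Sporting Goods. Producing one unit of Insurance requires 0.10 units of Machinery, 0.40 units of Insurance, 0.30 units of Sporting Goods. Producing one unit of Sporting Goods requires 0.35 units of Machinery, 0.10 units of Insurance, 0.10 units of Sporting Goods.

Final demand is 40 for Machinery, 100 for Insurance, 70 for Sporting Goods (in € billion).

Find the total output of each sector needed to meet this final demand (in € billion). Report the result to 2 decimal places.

I − A =
  [   0.80    -0.10    -0.35]
  [  -0.40     0.60    -0.10]
  [  -0.10    -0.30     0.90]
Cofactors of I−A, C_ij = (−1)^(i+j)·(minor ij) (rows/columns in the sector order above):
  C_11 = (0.60)(0.90) − (-0.10)(-0.30) = 0.5100
  C_12 = −[(-0.40)(0.90) − (-0.10)(-0.10)] = 0.3700
  C_13 = (-0.40)(-0.30) − (0.60)(-0.10) = 0.1800
  C_21 = −[(-0.10)(0.90) − (-0.35)(-0.30)] = 0.1950
  C_22 = (0.80)(0.90) − (-0.35)(-0.10) = 0.6850
  C_23 = −[(0.80)(-0.30) − (-0.10)(-0.10)] = 0.2500
  C_31 = (-0.10)(-0.10) − (-0.35)(0.60) = 0.2200
  C_32 = −[(0.80)(-0.10) − (-0.35)(-0.40)] = 0.2200
  C_33 = (0.80)(0.60) − (-0.10)(-0.40) = 0.4400
det(I−A) = Σ_j (I−A)_1j·C_1j = (0.80)(0.5100) + (-0.10)(0.3700) + (-0.35)(0.1800) = 0.3080
adj(I−A) = Cᵀ =
  [ 0.5100   0.1950   0.2200]
  [ 0.3700   0.6850   0.2200]
  [ 0.1800   0.2500   0.4400]
(I − A)⁻¹ = adj(I−A) / det(I−A) ≈
  [   1.6558     0.6331     0.7143]
  [   1.2013     2.2240     0.7143]
  [   0.5844     0.8117     1.4286]
x = (I − A)⁻¹ d = adj(I−A)·d / det(I−A), with det(I−A) = 0.3080:
  x_1 = (0.5100·40 + 0.1950·100 + 0.2200·70) / 0.3080 = 55.30 / 0.3080 ≈ 179.55
  x_2 = (0.3700·40 + 0.6850·100 + 0.2200·70) / 0.3080 = 98.70 / 0.3080 ≈ 320.45
  x_3 = (0.1800·40 + 0.2500·100 + 0.4400·70) / 0.3080 = 63.00 / 0.3080 ≈ 204.55

x_1 = 179.55, x_2 = 320.45, x_3 = 204.55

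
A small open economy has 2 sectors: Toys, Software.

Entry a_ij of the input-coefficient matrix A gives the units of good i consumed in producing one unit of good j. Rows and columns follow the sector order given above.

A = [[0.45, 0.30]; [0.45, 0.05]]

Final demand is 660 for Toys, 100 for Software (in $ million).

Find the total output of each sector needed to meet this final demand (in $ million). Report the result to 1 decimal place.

x_1 = 1695.5, x_2 = 908.4

I − A =
  [   0.55    -0.30]
  [  -0.45     0.95]
det(I−A) = (0.55)(0.95) − (-0.30)(-0.45) = 0.3875
adj(I−A) = [[0.95, 0.30], [0.45, 0.55]]
(I − A)⁻¹ = adj(I−A) / det(I−A) ≈
  [   2.4516     0.7742]
  [   1.1613     1.4194]
x = (I − A)⁻¹ d = adj(I−A)·d / det(I−A), with det(I−A) = 0.3875:
  x_1 = (0.95·660 + 0.30·100) / 0.3875 = 657.00 / 0.3875 ≈ 1695.5
  x_2 = (0.45·660 + 0.55·100) / 0.3875 = 352.00 / 0.3875 ≈ 908.4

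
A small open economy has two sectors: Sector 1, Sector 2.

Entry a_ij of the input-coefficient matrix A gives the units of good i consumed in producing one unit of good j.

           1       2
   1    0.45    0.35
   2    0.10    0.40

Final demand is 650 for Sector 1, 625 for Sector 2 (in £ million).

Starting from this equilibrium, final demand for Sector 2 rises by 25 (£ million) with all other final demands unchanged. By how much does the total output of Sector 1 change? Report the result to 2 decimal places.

Δx_1 = 29.66

I − A =
  [   0.55    -0.35]
  [  -0.10     0.60]
det(I−A) = (0.55)(0.60) − (-0.35)(-0.10) = 0.2950
adj(I−A) = [[0.60, 0.35], [0.10, 0.55]]
(I − A)⁻¹ = adj(I−A) / det(I−A) ≈
  [   2.0339     1.1864]
  [   0.3390     1.8644]
Δx = (I − A)⁻¹ Δd with Δd having +25 in the Sector 2 component and 0 elsewhere.
So Δx_1 = L_12 · (+25), where L_12 = adj(I−A)_12 / det(I−A) = 0.35 / 0.2950.
Δx_1 = 0.35 × (+25) / 0.2950 = 8.75 / 0.2950 ≈ 29.66.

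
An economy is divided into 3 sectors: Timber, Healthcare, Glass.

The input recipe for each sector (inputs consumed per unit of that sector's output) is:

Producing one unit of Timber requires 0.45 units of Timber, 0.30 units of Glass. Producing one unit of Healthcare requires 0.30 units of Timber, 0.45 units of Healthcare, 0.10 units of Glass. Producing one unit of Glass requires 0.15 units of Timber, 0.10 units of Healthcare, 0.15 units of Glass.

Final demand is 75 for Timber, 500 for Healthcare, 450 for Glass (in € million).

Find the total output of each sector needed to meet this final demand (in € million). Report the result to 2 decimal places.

I − A =
  [   0.55    -0.30    -0.15]
  [   0.00     0.55    -0.10]
  [  -0.30    -0.10     0.85]
Cofactors of I−A, C_ij = (−1)^(i+j)·(minor ij) (rows/columns in the sector order above):
  C_11 = (0.55)(0.85) − (-0.10)(-0.10) = 0.4575
  C_12 = −[(0.00)(0.85) − (-0.10)(-0.30)] = 0.0300
  C_13 = (0.00)(-0.10) − (0.55)(-0.30) = 0.1650
  C_21 = −[(-0.30)(0.85) − (-0.15)(-0.10)] = 0.2700
  C_22 = (0.55)(0.85) − (-0.15)(-0.30) = 0.4225
  C_23 = −[(0.55)(-0.10) − (-0.30)(-0.30)] = 0.1450
  C_31 = (-0.30)(-0.10) − (-0.15)(0.55) = 0.1125
  C_32 = −[(0.55)(-0.10) − (-0.15)(0.00)] = 0.0550
  C_33 = (0.55)(0.55) − (-0.30)(0.00) = 0.3025
det(I−A) = Σ_j (I−A)_1j·C_1j = (0.55)(0.4575) + (-0.30)(0.0300) + (-0.15)(0.1650) = 0.217875
adj(I−A) = Cᵀ =
  [ 0.4575   0.2700   0.1125]
  [ 0.0300   0.4225   0.0550]
  [ 0.1650   0.1450   0.3025]
(I − A)⁻¹ = adj(I−A) / det(I−A) ≈
  [   2.0998     1.2392     0.5164]
  [   0.1377     1.9392     0.2524]
  [   0.7573     0.6655     1.3884]
x = (I − A)⁻¹ d = adj(I−A)·d / det(I−A), with det(I−A) = 0.217875:
  x_1 = (0.4575·75 + 0.2700·500 + 0.1125·450) / 0.217875 = 219.9375 / 0.217875 ≈ 1009.47
  x_2 = (0.0300·75 + 0.4225·500 + 0.0550·450) / 0.217875 = 238.25 / 0.217875 ≈ 1093.52
  x_3 = (0.1650·75 + 0.1450·500 + 0.3025·450) / 0.217875 = 221.00 / 0.217875 ≈ 1014.34

x_1 = 1009.47, x_2 = 1093.52, x_3 = 1014.34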